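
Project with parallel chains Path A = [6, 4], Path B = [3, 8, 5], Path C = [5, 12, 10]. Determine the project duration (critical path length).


Path A: 6 + 4 = 10
Path B: 3 + 8 + 5 = 16
Path C: 5 + 12 + 10 = 27
Critical path = longest = max(10, 16, 27)
= 27 (Path C)


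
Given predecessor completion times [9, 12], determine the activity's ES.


ES = max of all predecessor completion times
Predecessors: [9, 12]
ES = max(9, 12)
= 12


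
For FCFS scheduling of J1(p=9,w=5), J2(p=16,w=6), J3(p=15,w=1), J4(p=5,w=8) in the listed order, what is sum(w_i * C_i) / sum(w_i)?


Completion times:
  J1: C=9, w×C=5×9=45
  J2: C=25, w×C=6×25=150
  J3: C=40, w×C=1×40=40
  J4: C=45, w×C=8×45=360
Sum w×C = 595
Sum w = 20
Weighted avg = 595/20
= 29.75


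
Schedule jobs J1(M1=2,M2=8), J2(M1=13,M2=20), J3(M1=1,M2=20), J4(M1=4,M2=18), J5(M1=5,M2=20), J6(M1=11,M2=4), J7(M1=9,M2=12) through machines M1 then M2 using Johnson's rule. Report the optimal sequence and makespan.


Johnson's rule:
Group 1 (M1≤M2, sort by M1): ['J3', 'J1', 'J4', 'J5', 'J7', 'J2']
Group 2 (M1>M2, sort desc M2): ['J6']
Sequence: J3 → J1 → J4 → J5 → J7 → J2 → J6
Makespan calculation:
  J3: M1 done=1, M2 done=21
  J1: M1 done=3, M2 done=29
  J4: M1 done=7, M2 done=47
  J5: M1 done=12, M2 done=67
  J7: M1 done=21, M2 done=79
  J2: M1 done=34, M2 done=99
  J6: M1 done=45, M2 done=103
= Sequence: J3 → J1 → J4 → J5 → J7 → J2 → J6, Makespan: 103


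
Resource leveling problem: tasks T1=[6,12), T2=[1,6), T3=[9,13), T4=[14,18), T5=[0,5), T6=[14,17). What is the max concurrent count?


Check each time point for overlaps:
  t=1: 2 tasks active (T2, T5)
Max concurrent = 2


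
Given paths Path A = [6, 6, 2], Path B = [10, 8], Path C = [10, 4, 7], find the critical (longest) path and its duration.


Path A: 6 + 6 + 2 = 14
Path B: 10 + 8 = 18
Path C: 10 + 4 + 7 = 21
Critical path = longest = max(14, 18, 21)
= 21 (Path C)


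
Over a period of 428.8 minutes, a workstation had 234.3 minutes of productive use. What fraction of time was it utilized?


Utilization = busy / total × 100
= 234.3 / 428.8 × 100
= 54.6%


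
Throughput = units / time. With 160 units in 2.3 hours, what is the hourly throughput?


Throughput = units / time
= 160 / 2.3
= 69.6 units/hour


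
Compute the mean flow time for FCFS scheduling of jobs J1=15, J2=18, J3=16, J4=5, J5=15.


Completion times:
  J1: completes at 15
  J2: completes at 33
  J3: completes at 49
  J4: completes at 54
  J5: completes at 69
Sum = 220
Average = 220/5
= 44.00


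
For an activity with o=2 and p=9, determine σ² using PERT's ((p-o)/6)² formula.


σ² = ((p - o) / 6)² = (p - o)² / 36
= (9 - 2)² / 36
= 7² / 36
= 49 / 36
= 1.3611


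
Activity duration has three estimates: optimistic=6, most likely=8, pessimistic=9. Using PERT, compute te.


te = (o + 4m + p) / 6
= (6 + 4×8 + 9) / 6
= (6 + 32 + 9) / 6
= 47 / 6
= 7.83


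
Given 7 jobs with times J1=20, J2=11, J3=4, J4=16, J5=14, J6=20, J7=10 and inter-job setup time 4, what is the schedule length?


Makespan = Σ processing + (n-1) × setup
= (20 + 11 + 4 + 16 + 14 + 20 + 10) + (7-1)×4
= 95 + 24
= 119 time units


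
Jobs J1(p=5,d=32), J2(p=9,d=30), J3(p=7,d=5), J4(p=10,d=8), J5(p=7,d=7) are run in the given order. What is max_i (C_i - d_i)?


Lateness per job (L = C - d):
  J1: C=5, d=32, L=-27
  J2: C=14, d=30, L=-16
  J3: C=21, d=5, L=16
  J4: C=31, d=8, L=23
  J5: C=38, d=7, L=31
Lmax = max(-27, -16, 16, 23, 31)
= 31


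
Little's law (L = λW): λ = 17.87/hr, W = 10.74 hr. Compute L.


Little's law: L = λ × W
= 17.87 × 10.74
= 191.92


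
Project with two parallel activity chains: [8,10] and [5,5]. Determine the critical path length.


Path A: 8 + 10 = 18
Path B: 5 + 5 = 10
Critical path = longest = max(18, 10)
= 18 (Path A)


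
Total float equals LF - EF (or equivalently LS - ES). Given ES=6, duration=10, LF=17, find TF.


EF = ES + duration = 6 + 10 = 16
LS = LF - duration = 17 - 10 = 7
Total Float = LF - EF = 17 - 16
(or LS - ES = 7 - 6)
= 1


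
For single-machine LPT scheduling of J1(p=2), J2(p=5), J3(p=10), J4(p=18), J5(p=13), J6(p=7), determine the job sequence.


LPT: sort by longest processing time first
  J4: p=18
  J5: p=13
  J3: p=10
  J6: p=7
  J2: p=5
  J1: p=2
Order: J4 → J5 → J3 → J6 → J2 → J1


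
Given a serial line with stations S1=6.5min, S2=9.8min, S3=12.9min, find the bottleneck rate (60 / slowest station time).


Bottleneck = longest station time
Station times: [6.5, 9.8, 12.9]
Max = 12.9 min
Rate = 60 / 12.9
= 4.65 units/hour (bottleneck: 12.9min)


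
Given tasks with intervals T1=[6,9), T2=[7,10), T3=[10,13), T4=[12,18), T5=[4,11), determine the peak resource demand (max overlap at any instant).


Check each time point for overlaps:
  t=7: 3 tasks active (T1, T2, T5)
Max concurrent = 3


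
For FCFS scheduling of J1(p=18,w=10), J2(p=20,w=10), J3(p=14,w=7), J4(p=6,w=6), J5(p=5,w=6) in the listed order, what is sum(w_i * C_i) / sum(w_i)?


Completion times:
  J1: C=18, w×C=10×18=180
  J2: C=38, w×C=10×38=380
  J3: C=52, w×C=7×52=364
  J4: C=58, w×C=6×58=348
  J5: C=63, w×C=6×63=378
Sum w×C = 1650
Sum w = 39
Weighted avg = 1650/39
= 42.31


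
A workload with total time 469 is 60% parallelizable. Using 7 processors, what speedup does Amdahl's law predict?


Amdahl's law: T_p = T × ((1-p) + p/N)
= 469 × ((1-0.6) + 0.6/7)
= 469 × (0.40 + 0.0857)
= 469 × 0.4857
= 227.80
Speedup = 469/227.80
= 2.06×


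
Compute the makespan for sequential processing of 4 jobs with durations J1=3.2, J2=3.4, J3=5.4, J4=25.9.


Sequential makespan: sum all processing times
= 3.2 + 3.4 + 5.4 + 25.9
= 37.9 time units


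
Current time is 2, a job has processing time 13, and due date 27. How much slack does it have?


Slack = due - current_time - processing
= 27 - 2 - 13
= 12


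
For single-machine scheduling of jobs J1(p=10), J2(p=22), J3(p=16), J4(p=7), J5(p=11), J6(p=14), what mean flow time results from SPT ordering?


SPT order: J4 → J1 → J5 → J6 → J3 → J2
Completion times:
  J4: C=7
  J1: C=17
  J5: C=28
  J6: C=42
  J3: C=58
  J2: C=80
Sum = 232, n = 6
Mean flow = 232/6
= 38.67


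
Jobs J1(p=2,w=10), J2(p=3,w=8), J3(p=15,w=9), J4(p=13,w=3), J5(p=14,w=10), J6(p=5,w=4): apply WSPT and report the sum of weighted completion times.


WSPT order (by p/w): J1 → J2 → J6 → J5 → J3 → J4
  J1: C=2, w·C=10×2=20
  J2: C=5, w·C=8×5=40
  J6: C=10, w·C=4×10=40
  J5: C=24, w·C=10×24=240
  J3: C=39, w·C=9×39=351
  J4: C=52, w·C=3×52=156
Σ w·C = 847
= 847


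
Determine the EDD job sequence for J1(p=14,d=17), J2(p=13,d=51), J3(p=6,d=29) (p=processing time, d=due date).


EDD: sort by earliest due date
  J1: d=17, p=14
  J3: d=29, p=6
  J2: d=51, p=13
Order: J1 → J3 → J2


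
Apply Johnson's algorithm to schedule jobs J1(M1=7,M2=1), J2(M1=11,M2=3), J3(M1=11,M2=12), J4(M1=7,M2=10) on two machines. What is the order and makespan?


Johnson's rule:
Group 1 (M1≤M2, sort by M1): ['J4', 'J3']
Group 2 (M1>M2, sort desc M2): ['J2', 'J1']
Sequence: J4 → J3 → J2 → J1
Makespan calculation:
  J4: M1 done=7, M2 done=17
  J3: M1 done=18, M2 done=30
  J2: M1 done=29, M2 done=33
  J1: M1 done=36, M2 done=37
= Sequence: J4 → J3 → J2 → J1, Makespan: 37


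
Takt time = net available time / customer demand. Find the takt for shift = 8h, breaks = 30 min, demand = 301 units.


Available = 8×60 - 30 = 450 min
Takt time = 450 / 301
= 1.50 min/unit


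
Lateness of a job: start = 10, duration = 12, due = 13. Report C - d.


Completion = 10 + 12 = 22
Lateness = C - d = 22 - 13
= 9


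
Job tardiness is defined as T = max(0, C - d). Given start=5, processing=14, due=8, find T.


Completion = start + processing = 5 + 14 = 19
Tardiness = max(0, C - d) = max(0, 19 - 8)
= max(0, 11)
= 11


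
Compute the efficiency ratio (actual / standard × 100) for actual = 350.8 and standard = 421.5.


Efficiency = (actual / standard) × 100
= (350.8 / 421.5) × 100
= 83.2%


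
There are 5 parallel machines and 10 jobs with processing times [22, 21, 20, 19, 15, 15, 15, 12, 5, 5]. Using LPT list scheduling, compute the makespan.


Jobs (LPT sorted): [22, 21, 20, 19, 15, 15, 15, 12, 5, 5]
Machines: 5
  J=22 → Machine 1 (load: 0+22=22)
  J=21 → Machine 2 (load: 0+21=21)
  J=20 → Machine 3 (load: 0+20=20)
  J=19 → Machine 4 (load: 0+19=19)
  J=15 → Machine 5 (load: 0+15=15)
  J=15 → Machine 5 (load: 15+15=30)
  J=15 → Machine 4 (load: 19+15=34)
  J=12 → Machine 3 (load: 20+12=32)
  J=5 → Machine 2 (load: 21+5=26)
  J=5 → Machine 1 (load: 22+5=27)
Machine loads: [27, 26, 32, 34, 30]
Makespan = max = 34 time units


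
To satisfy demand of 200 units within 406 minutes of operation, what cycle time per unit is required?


Cycle time = available time / demand
= 406 / 200
= 2.03 min/unit


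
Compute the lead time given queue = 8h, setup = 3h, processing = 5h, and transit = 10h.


Lead time = queue + setup + processing + transit
= 8 + 3 + 5 + 10
= 26 hours


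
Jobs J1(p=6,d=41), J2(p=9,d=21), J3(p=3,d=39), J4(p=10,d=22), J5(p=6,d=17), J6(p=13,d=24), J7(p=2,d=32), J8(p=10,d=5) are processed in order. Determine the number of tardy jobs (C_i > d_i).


Completion vs due date:
  J1: C=6, d=41 → on time
  J2: C=15, d=21 → on time
  J3: C=18, d=39 → on time
  J4: C=28, d=22 → TARDY
  J5: C=34, d=17 → TARDY
  J6: C=47, d=24 → TARDY
  J7: C=49, d=32 → TARDY
  J8: C=59, d=5 → TARDY
Tardy jobs: J4, J5, J6, J7, J8
Count = 5


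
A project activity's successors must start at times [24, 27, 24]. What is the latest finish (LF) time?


LF = min of all successor start times
Successors start at: [24, 27, 24]
LF = min(24, 27, 24)
= 24


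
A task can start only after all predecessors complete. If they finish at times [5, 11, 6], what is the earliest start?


ES = max of all predecessor completion times
Predecessors: [5, 11, 6]
ES = max(5, 11, 6)
= 11


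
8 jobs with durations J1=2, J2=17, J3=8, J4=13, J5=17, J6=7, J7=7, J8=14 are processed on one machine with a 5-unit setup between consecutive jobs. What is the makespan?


Makespan = Σ processing + (n-1) × setup
= (2 + 17 + 8 + 13 + 17 + 7 + 7 + 14) + (8-1)×5
= 85 + 35
= 120 time units


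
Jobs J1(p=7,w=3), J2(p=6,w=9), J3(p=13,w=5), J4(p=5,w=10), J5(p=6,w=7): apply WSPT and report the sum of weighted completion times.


WSPT order (by p/w): J4 → J2 → J5 → J1 → J3
  J4: C=5, w·C=10×5=50
  J2: C=11, w·C=9×11=99
  J5: C=17, w·C=7×17=119
  J1: C=24, w·C=3×24=72
  J3: C=37, w·C=5×37=185
Σ w·C = 525
= 525


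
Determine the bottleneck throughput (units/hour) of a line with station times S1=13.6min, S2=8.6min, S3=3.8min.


Bottleneck = longest station time
Station times: [13.6, 8.6, 3.8]
Max = 13.6 min
Rate = 60 / 13.6
= 4.41 units/hour (bottleneck: 13.6min)


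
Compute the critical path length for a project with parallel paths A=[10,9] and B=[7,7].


Path A: 10 + 9 = 19
Path B: 7 + 7 = 14
Critical path = longest = max(19, 14)
= 19 (Path A)


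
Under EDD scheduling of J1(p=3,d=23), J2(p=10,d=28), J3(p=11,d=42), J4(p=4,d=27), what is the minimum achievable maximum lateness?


EDD order: J1 → J4 → J2 → J3
Completion and lateness:
  J1: C=3, d=23, L=3-23=-20
  J4: C=7, d=27, L=7-27=-20
  J2: C=17, d=28, L=17-28=-11
  J3: C=28, d=42, L=28-42=-14
Lmax = max(-20, -20, -11, -14)
= -11


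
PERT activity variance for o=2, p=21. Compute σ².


σ² = ((p - o) / 6)² = (p - o)² / 36
= (21 - 2)² / 36
= 19² / 36
= 361 / 36
= 10.0278


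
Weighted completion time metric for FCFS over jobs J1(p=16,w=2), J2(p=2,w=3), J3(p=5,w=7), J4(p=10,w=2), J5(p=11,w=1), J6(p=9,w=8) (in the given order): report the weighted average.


Completion times:
  J1: C=16, w×C=2×16=32
  J2: C=18, w×C=3×18=54
  J3: C=23, w×C=7×23=161
  J4: C=33, w×C=2×33=66
  J5: C=44, w×C=1×44=44
  J6: C=53, w×C=8×53=424
Sum w×C = 781
Sum w = 23
Weighted avg = 781/23
= 33.96


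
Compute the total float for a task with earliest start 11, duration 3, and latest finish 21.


EF = ES + duration = 11 + 3 = 14
LS = LF - duration = 21 - 3 = 18
Total Float = LF - EF = 21 - 14
(or LS - ES = 18 - 11)
= 7


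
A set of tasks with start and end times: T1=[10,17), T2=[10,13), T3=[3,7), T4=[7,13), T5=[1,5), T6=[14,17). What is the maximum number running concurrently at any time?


Check each time point for overlaps:
  t=10: 3 tasks active (T1, T2, T4)
Max concurrent = 3


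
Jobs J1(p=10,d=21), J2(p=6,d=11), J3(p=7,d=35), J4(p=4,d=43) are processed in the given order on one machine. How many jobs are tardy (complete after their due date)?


Completion vs due date:
  J1: C=10, d=21 → on time
  J2: C=16, d=11 → TARDY
  J3: C=23, d=35 → on time
  J4: C=27, d=43 → on time
Tardy jobs: J2
Count = 1


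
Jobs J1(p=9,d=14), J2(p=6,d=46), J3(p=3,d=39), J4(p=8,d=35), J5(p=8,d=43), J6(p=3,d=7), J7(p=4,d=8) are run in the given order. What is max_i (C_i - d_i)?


Lateness per job (L = C - d):
  J1: C=9, d=14, L=-5
  J2: C=15, d=46, L=-31
  J3: C=18, d=39, L=-21
  J4: C=26, d=35, L=-9
  J5: C=34, d=43, L=-9
  J6: C=37, d=7, L=30
  J7: C=41, d=8, L=33
Lmax = max(-5, -31, -21, -9, -9, 30, 33)
= 33


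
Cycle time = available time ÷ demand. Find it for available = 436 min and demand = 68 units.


Cycle time = available time / demand
= 436 / 68
= 6.41 min/unit


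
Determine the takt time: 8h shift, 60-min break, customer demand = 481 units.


Available = 8×60 - 60 = 420 min
Takt time = 420 / 481
= 0.87 min/unit


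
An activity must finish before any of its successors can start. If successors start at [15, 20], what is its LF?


LF = min of all successor start times
Successors start at: [15, 20]
LF = min(15, 20)
= 15


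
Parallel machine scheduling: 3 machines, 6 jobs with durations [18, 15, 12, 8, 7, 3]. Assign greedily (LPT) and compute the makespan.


Jobs (LPT sorted): [18, 15, 12, 8, 7, 3]
Machines: 3
  J=18 → Machine 1 (load: 0+18=18)
  J=15 → Machine 2 (load: 0+15=15)
  J=12 → Machine 3 (load: 0+12=12)
  J=8 → Machine 3 (load: 12+8=20)
  J=7 → Machine 2 (load: 15+7=22)
  J=3 → Machine 1 (load: 18+3=21)
Machine loads: [21, 22, 20]
Makespan = max = 22 time units


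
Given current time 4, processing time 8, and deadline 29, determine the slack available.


Slack = due - current_time - processing
= 29 - 4 - 8
= 17


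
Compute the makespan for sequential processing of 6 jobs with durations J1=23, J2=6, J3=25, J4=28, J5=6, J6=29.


Sequential makespan: sum all processing times
= 23 + 6 + 25 + 28 + 6 + 29
= 117 time units


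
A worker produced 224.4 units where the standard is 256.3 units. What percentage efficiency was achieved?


Efficiency = (actual / standard) × 100
= (224.4 / 256.3) × 100
= 87.6%


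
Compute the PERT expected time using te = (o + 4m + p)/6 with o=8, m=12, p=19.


te = (o + 4m + p) / 6
= (8 + 4×12 + 19) / 6
= (8 + 48 + 19) / 6
= 75 / 6
= 12.50


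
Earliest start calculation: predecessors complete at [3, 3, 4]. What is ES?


ES = max of all predecessor completion times
Predecessors: [3, 3, 4]
ES = max(3, 3, 4)
= 4


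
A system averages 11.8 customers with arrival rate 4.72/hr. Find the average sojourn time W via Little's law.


Little's law: L = λW → W = L / λ
= 11.8 / 4.72
= 2.50 hours


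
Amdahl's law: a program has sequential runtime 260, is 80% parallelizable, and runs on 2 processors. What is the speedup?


Amdahl's law: T_p = T × ((1-p) + p/N)
= 260 × ((1-0.8) + 0.8/2)
= 260 × (0.20 + 0.4000)
= 260 × 0.6000
= 156.00
Speedup = 260/156.00
= 1.67×


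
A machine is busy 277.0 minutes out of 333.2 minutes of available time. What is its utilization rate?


Utilization = busy / total × 100
= 277.0 / 333.2 × 100
= 83.1%


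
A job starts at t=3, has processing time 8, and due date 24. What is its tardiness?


Completion = start + processing = 3 + 8 = 11
Tardiness = max(0, C - d) = max(0, 11 - 24)
= max(0, -13)
= 0


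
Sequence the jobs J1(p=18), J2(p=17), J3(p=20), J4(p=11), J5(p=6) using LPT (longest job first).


LPT: sort by longest processing time first
  J3: p=20
  J1: p=18
  J2: p=17
  J4: p=11
  J5: p=6
Order: J3 → J1 → J2 → J4 → J5


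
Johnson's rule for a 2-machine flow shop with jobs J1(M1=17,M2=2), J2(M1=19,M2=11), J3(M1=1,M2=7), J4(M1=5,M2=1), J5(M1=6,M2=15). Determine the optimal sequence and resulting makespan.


Johnson's rule:
Group 1 (M1≤M2, sort by M1): ['J3', 'J5']
Group 2 (M1>M2, sort desc M2): ['J2', 'J1', 'J4']
Sequence: J3 → J5 → J2 → J1 → J4
Makespan calculation:
  J3: M1 done=1, M2 done=8
  J5: M1 done=7, M2 done=23
  J2: M1 done=26, M2 done=37
  J1: M1 done=43, M2 done=45
  J4: M1 done=48, M2 done=49
= Sequence: J3 → J5 → J2 → J1 → J4, Makespan: 49


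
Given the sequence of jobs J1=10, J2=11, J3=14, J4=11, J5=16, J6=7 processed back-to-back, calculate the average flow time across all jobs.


Completion times:
  J1: completes at 10
  J2: completes at 21
  J3: completes at 35
  J4: completes at 46
  J5: completes at 62
  J6: completes at 69
Sum = 243
Average = 243/6
= 40.50


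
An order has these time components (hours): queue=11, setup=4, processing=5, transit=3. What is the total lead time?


Lead time = queue + setup + processing + transit
= 11 + 4 + 5 + 3
= 23 hours


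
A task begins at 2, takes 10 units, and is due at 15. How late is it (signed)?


Completion = 2 + 10 = 12
Lateness = C - d = 12 - 15
= -3


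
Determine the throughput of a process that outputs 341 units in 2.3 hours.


Throughput = units / time
= 341 / 2.3
= 148.3 units/hour


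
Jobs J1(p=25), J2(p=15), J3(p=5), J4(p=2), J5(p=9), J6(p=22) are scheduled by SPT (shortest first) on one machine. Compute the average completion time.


SPT order: J4 → J3 → J5 → J2 → J6 → J1
Completion times:
  J4: C=2
  J3: C=7
  J5: C=16
  J2: C=31
  J6: C=53
  J1: C=78
Sum = 187, n = 6
Mean flow = 187/6
= 31.17


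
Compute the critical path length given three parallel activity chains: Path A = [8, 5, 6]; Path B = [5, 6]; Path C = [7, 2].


Path A: 8 + 5 + 6 = 19
Path B: 5 + 6 = 11
Path C: 7 + 2 = 9
Critical path = longest = max(19, 11, 9)
= 19 (Path A)


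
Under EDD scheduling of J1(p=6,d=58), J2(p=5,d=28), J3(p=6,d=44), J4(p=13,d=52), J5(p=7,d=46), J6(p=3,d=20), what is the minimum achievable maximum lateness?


EDD order: J6 → J2 → J3 → J5 → J4 → J1
Completion and lateness:
  J6: C=3, d=20, L=3-20=-17
  J2: C=8, d=28, L=8-28=-20
  J3: C=14, d=44, L=14-44=-30
  J5: C=21, d=46, L=21-46=-25
  J4: C=34, d=52, L=34-52=-18
  J1: C=40, d=58, L=40-58=-18
Lmax = max(-17, -20, -30, -25, -18, -18)
= -17


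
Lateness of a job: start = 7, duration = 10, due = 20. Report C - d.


Completion = 7 + 10 = 17
Lateness = C - d = 17 - 20
= -3


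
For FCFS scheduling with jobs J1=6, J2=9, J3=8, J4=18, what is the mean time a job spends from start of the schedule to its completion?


Completion times:
  J1: completes at 6
  J2: completes at 15
  J3: completes at 23
  J4: completes at 41
Sum = 85
Average = 85/4
= 21.25


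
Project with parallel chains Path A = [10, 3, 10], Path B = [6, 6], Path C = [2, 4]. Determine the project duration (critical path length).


Path A: 10 + 3 + 10 = 23
Path B: 6 + 6 = 12
Path C: 2 + 4 = 6
Critical path = longest = max(23, 12, 6)
= 23 (Path A)


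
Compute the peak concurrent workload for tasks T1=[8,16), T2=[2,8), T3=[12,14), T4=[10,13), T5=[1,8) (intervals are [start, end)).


Check each time point for overlaps:
  t=12: 3 tasks active (T1, T3, T4)
Max concurrent = 3


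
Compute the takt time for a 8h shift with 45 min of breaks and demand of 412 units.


Available = 8×60 - 45 = 435 min
Takt time = 435 / 412
= 1.06 min/unit


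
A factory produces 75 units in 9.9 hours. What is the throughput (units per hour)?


Throughput = units / time
= 75 / 9.9
= 7.6 units/hour


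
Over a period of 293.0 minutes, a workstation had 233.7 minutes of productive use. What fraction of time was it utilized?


Utilization = busy / total × 100
= 233.7 / 293.0 × 100
= 79.8%


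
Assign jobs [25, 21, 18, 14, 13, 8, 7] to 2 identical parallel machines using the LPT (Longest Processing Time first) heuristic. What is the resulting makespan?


Jobs (LPT sorted): [25, 21, 18, 14, 13, 8, 7]
Machines: 2
  J=25 → Machine 1 (load: 0+25=25)
  J=21 → Machine 2 (load: 0+21=21)
  J=18 → Machine 2 (load: 21+18=39)
  J=14 → Machine 1 (load: 25+14=39)
  J=13 → Machine 1 (load: 39+13=52)
  J=8 → Machine 2 (load: 39+8=47)
  J=7 → Machine 2 (load: 47+7=54)
Machine loads: [52, 54]
Makespan = max = 54 time units


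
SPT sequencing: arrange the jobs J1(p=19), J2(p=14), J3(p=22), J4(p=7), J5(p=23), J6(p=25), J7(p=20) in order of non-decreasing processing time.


SPT: sort by shortest processing time
  J4: p=7
  J2: p=14
  J1: p=19
  J7: p=20
  J3: p=22
  J5: p=23
  J6: p=25
Order: J4 → J2 → J1 → J7 → J3 → J5 → J6


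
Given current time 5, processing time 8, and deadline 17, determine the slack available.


Slack = due - current_time - processing
= 17 - 5 - 8
= 4


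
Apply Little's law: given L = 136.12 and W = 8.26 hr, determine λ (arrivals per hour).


Little's law: L = λW → λ = L / W
= 136.12 / 8.26
= 16.48 per hour


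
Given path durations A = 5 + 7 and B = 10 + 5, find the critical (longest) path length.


Path A: 5 + 7 = 12
Path B: 10 + 5 = 15
Critical path = longest = max(12, 15)
= 15 (Path B)


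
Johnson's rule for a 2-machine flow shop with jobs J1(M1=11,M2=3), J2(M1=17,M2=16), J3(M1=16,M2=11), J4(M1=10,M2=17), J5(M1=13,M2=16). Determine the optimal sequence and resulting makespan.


Johnson's rule:
Group 1 (M1≤M2, sort by M1): ['J4', 'J5']
Group 2 (M1>M2, sort desc M2): ['J2', 'J3', 'J1']
Sequence: J4 → J5 → J2 → J3 → J1
Makespan calculation:
  J4: M1 done=10, M2 done=27
  J5: M1 done=23, M2 done=43
  J2: M1 done=40, M2 done=59
  J3: M1 done=56, M2 done=70
  J1: M1 done=67, M2 done=73
= Sequence: J4 → J5 → J2 → J3 → J1, Makespan: 73


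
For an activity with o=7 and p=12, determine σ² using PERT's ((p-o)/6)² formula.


σ² = ((p - o) / 6)² = (p - o)² / 36
= (12 - 7)² / 36
= 5² / 36
= 25 / 36
= 0.6944


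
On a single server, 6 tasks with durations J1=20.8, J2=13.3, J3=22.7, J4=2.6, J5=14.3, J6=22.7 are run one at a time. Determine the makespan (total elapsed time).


Sequential makespan: sum all processing times
= 20.8 + 13.3 + 22.7 + 2.6 + 14.3 + 22.7
= 96.4 time units


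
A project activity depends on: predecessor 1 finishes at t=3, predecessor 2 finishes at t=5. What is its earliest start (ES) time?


ES = max of all predecessor completion times
Predecessors: [3, 5]
ES = max(3, 5)
= 5


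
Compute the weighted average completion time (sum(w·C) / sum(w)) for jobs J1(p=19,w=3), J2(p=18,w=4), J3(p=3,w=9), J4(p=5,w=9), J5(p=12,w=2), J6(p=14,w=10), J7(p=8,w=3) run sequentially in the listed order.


Completion times:
  J1: C=19, w×C=3×19=57
  J2: C=37, w×C=4×37=148
  J3: C=40, w×C=9×40=360
  J4: C=45, w×C=9×45=405
  J5: C=57, w×C=2×57=114
  J6: C=71, w×C=10×71=710
  J7: C=79, w×C=3×79=237
Sum w×C = 2031
Sum w = 40
Weighted avg = 2031/40
= 50.77


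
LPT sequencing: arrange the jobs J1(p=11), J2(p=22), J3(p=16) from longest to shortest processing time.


LPT: sort by longest processing time first
  J2: p=22
  J3: p=16
  J1: p=11
Order: J2 → J3 → J1


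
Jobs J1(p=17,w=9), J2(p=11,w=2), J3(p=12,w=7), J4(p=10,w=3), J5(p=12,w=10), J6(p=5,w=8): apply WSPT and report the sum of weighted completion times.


WSPT order (by p/w): J6 → J5 → J3 → J1 → J4 → J2
  J6: C=5, w·C=8×5=40
  J5: C=17, w·C=10×17=170
  J3: C=29, w·C=7×29=203
  J1: C=46, w·C=9×46=414
  J4: C=56, w·C=3×56=168
  J2: C=67, w·C=2×67=134
Σ w·C = 1129
= 1129


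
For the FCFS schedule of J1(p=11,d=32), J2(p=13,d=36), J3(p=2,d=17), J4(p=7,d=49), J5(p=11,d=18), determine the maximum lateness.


Lateness per job (L = C - d):
  J1: C=11, d=32, L=-21
  J2: C=24, d=36, L=-12
  J3: C=26, d=17, L=9
  J4: C=33, d=49, L=-16
  J5: C=44, d=18, L=26
Lmax = max(-21, -12, 9, -16, 26)
= 26


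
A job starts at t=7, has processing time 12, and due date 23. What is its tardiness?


Completion = start + processing = 7 + 12 = 19
Tardiness = max(0, C - d) = max(0, 19 - 23)
= max(0, -4)
= 0


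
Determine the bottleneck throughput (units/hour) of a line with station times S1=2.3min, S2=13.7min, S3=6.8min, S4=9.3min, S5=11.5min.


Bottleneck = longest station time
Station times: [2.3, 13.7, 6.8, 9.3, 11.5]
Max = 13.7 min
Rate = 60 / 13.7
= 4.38 units/hour (bottleneck: 13.7min)


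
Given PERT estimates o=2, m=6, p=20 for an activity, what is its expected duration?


te = (o + 4m + p) / 6
= (2 + 4×6 + 20) / 6
= (2 + 24 + 20) / 6
= 46 / 6
= 7.67


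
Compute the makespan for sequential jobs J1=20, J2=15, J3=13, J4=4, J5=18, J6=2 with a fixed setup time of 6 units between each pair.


Makespan = Σ processing + (n-1) × setup
= (20 + 15 + 13 + 4 + 18 + 2) + (6-1)×6
= 72 + 30
= 102 time units


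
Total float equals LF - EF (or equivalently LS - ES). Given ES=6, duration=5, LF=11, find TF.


EF = ES + duration = 6 + 5 = 11
LS = LF - duration = 11 - 5 = 6
Total Float = LF - EF = 11 - 11
(or LS - ES = 6 - 6)
= 0


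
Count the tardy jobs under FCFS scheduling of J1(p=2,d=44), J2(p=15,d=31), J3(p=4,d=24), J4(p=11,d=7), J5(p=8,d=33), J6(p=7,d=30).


Completion vs due date:
  J1: C=2, d=44 → on time
  J2: C=17, d=31 → on time
  J3: C=21, d=24 → on time
  J4: C=32, d=7 → TARDY
  J5: C=40, d=33 → TARDY
  J6: C=47, d=30 → TARDY
Tardy jobs: J4, J5, J6
Count = 3


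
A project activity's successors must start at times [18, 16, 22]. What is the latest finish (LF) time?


LF = min of all successor start times
Successors start at: [18, 16, 22]
LF = min(18, 16, 22)
= 16


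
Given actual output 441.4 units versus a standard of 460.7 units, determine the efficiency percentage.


Efficiency = (actual / standard) × 100
= (441.4 / 460.7) × 100
= 95.8%


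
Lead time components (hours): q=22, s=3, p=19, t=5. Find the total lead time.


Lead time = queue + setup + processing + transit
= 22 + 3 + 19 + 5
= 49 hours


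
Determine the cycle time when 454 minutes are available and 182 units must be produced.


Cycle time = available time / demand
= 454 / 182
= 2.49 min/unit


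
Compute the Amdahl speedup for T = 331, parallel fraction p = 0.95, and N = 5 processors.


Amdahl's law: T_p = T × ((1-p) + p/N)
= 331 × ((1-0.95) + 0.95/5)
= 331 × (0.05 + 0.1900)
= 331 × 0.2400
= 79.44
Speedup = 331/79.44
= 4.17×


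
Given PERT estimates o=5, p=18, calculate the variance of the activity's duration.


σ² = ((p - o) / 6)² = (p - o)² / 36
= (18 - 5)² / 36
= 13² / 36
= 169 / 36
= 4.6944


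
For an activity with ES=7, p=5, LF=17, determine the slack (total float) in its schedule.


EF = ES + duration = 7 + 5 = 12
LS = LF - duration = 17 - 5 = 12
Total Float = LF - EF = 17 - 12
(or LS - ES = 12 - 7)
= 5


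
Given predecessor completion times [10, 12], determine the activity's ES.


ES = max of all predecessor completion times
Predecessors: [10, 12]
ES = max(10, 12)
= 12


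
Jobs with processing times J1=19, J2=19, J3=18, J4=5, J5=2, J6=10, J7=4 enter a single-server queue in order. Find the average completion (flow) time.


Completion times:
  J1: completes at 19
  J2: completes at 38
  J3: completes at 56
  J4: completes at 61
  J5: completes at 63
  J6: completes at 73
  J7: completes at 77
Sum = 387
Average = 387/7
= 55.29


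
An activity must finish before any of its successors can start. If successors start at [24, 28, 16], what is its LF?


LF = min of all successor start times
Successors start at: [24, 28, 16]
LF = min(24, 28, 16)
= 16


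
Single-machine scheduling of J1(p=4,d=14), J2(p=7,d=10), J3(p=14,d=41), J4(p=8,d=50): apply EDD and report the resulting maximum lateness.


EDD order: J2 → J1 → J3 → J4
Completion and lateness:
  J2: C=7, d=10, L=7-10=-3
  J1: C=11, d=14, L=11-14=-3
  J3: C=25, d=41, L=25-41=-16
  J4: C=33, d=50, L=33-50=-17
Lmax = max(-3, -3, -16, -17)
= -3


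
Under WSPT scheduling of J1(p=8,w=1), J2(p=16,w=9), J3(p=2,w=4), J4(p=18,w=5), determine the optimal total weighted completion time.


WSPT order (by p/w): J3 → J2 → J4 → J1
  J3: C=2, w·C=4×2=8
  J2: C=18, w·C=9×18=162
  J4: C=36, w·C=5×36=180
  J1: C=44, w·C=1×44=44
Σ w·C = 394
= 394


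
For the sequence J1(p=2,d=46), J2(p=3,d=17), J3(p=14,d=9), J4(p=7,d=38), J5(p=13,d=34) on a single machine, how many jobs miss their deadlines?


Completion vs due date:
  J1: C=2, d=46 → on time
  J2: C=5, d=17 → on time
  J3: C=19, d=9 → TARDY
  J4: C=26, d=38 → on time
  J5: C=39, d=34 → TARDY
Tardy jobs: J3, J5
Count = 2


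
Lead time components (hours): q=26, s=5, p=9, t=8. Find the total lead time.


Lead time = queue + setup + processing + transit
= 26 + 5 + 9 + 8
= 48 hours


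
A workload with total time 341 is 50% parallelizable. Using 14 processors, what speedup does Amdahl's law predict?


Amdahl's law: T_p = T × ((1-p) + p/N)
= 341 × ((1-0.5) + 0.5/14)
= 341 × (0.50 + 0.0357)
= 341 × 0.5357
= 182.68
Speedup = 341/182.68
= 1.87×


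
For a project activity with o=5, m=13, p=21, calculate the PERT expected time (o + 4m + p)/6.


te = (o + 4m + p) / 6
= (5 + 4×13 + 21) / 6
= (5 + 52 + 21) / 6
= 78 / 6
= 13.00


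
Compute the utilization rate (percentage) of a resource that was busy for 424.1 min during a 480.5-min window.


Utilization = busy / total × 100
= 424.1 / 480.5 × 100
= 88.3%


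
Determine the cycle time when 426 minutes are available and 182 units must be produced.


Cycle time = available time / demand
= 426 / 182
= 2.34 min/unit


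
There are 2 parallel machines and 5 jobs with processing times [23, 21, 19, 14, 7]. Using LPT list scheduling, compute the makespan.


Jobs (LPT sorted): [23, 21, 19, 14, 7]
Machines: 2
  J=23 → Machine 1 (load: 0+23=23)
  J=21 → Machine 2 (load: 0+21=21)
  J=19 → Machine 2 (load: 21+19=40)
  J=14 → Machine 1 (load: 23+14=37)
  J=7 → Machine 1 (load: 37+7=44)
Machine loads: [44, 40]
Makespan = max = 44 time units


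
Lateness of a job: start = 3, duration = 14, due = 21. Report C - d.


Completion = 3 + 14 = 17
Lateness = C - d = 17 - 21
= -4


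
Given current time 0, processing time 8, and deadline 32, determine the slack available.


Slack = due - current_time - processing
= 32 - 0 - 8
= 24


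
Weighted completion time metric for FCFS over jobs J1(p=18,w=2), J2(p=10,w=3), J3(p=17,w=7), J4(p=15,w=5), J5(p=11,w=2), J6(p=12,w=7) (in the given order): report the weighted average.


Completion times:
  J1: C=18, w×C=2×18=36
  J2: C=28, w×C=3×28=84
  J3: C=45, w×C=7×45=315
  J4: C=60, w×C=5×60=300
  J5: C=71, w×C=2×71=142
  J6: C=83, w×C=7×83=581
Sum w×C = 1458
Sum w = 26
Weighted avg = 1458/26
= 56.08


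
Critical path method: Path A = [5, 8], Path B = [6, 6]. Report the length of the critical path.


Path A: 5 + 8 = 13
Path B: 6 + 6 = 12
Critical path = longest = max(13, 12)
= 13 (Path A)


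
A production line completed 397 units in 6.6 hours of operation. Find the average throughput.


Throughput = units / time
= 397 / 6.6
= 60.2 units/hour


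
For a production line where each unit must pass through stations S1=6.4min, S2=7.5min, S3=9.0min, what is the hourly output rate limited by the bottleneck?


Bottleneck = longest station time
Station times: [6.4, 7.5, 9.0]
Max = 9.0 min
Rate = 60 / 9.0
= 6.67 units/hour (bottleneck: 9.0min)


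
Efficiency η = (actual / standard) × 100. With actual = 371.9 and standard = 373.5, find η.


Efficiency = (actual / standard) × 100
= (371.9 / 373.5) × 100
= 99.6%


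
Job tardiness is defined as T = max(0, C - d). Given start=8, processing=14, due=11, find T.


Completion = start + processing = 8 + 14 = 22
Tardiness = max(0, C - d) = max(0, 22 - 11)
= max(0, 11)
= 11


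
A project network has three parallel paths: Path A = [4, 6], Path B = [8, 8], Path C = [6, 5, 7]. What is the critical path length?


Path A: 4 + 6 = 10
Path B: 8 + 8 = 16
Path C: 6 + 5 + 7 = 18
Critical path = longest = max(10, 16, 18)
= 18 (Path C)


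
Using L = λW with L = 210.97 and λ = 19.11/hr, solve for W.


Little's law: L = λW → W = L / λ
= 210.97 / 19.11
= 11.04 hours


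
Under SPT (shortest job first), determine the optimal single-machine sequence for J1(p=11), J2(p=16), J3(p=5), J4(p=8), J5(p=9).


SPT: sort by shortest processing time
  J3: p=5
  J4: p=8
  J5: p=9
  J1: p=11
  J2: p=16
Order: J3 → J4 → J5 → J1 → J2


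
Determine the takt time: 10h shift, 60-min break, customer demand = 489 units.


Available = 10×60 - 60 = 540 min
Takt time = 540 / 489
= 1.10 min/unit


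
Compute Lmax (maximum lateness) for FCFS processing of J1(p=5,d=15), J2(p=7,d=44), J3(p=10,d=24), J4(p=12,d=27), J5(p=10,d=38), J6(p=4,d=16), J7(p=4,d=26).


Lateness per job (L = C - d):
  J1: C=5, d=15, L=-10
  J2: C=12, d=44, L=-32
  J3: C=22, d=24, L=-2
  J4: C=34, d=27, L=7
  J5: C=44, d=38, L=6
  J6: C=48, d=16, L=32
  J7: C=52, d=26, L=26
Lmax = max(-10, -32, -2, 7, 6, 32, 26)
= 32


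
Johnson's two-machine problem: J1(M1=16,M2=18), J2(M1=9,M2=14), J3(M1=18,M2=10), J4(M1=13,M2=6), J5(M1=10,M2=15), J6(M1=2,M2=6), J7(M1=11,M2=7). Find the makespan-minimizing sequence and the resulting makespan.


Johnson's rule:
Group 1 (M1≤M2, sort by M1): ['J6', 'J2', 'J5', 'J1']
Group 2 (M1>M2, sort desc M2): ['J3', 'J7', 'J4']
Sequence: J6 → J2 → J5 → J1 → J3 → J7 → J4
Makespan calculation:
  J6: M1 done=2, M2 done=8
  J2: M1 done=11, M2 done=25
  J5: M1 done=21, M2 done=40
  J1: M1 done=37, M2 done=58
  J3: M1 done=55, M2 done=68
  J7: M1 done=66, M2 done=75
  J4: M1 done=79, M2 done=85
= Sequence: J6 → J2 → J5 → J1 → J3 → J7 → J4, Makespan: 85


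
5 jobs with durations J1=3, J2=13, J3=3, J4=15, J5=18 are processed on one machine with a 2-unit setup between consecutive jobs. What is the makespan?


Makespan = Σ processing + (n-1) × setup
= (3 + 13 + 3 + 15 + 18) + (5-1)×2
= 52 + 8
= 60 time units


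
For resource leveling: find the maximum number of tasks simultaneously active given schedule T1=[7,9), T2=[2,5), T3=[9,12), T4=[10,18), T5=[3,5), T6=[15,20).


Check each time point for overlaps:
  t=3: 2 tasks active (T2, T5)
Max concurrent = 2


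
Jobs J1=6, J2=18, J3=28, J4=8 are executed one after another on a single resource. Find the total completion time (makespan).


Sequential makespan: sum all processing times
= 6 + 18 + 28 + 8
= 60 time units


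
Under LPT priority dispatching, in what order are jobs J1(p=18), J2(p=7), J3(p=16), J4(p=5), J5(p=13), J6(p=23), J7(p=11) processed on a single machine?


LPT: sort by longest processing time first
  J6: p=23
  J1: p=18
  J3: p=16
  J5: p=13
  J7: p=11
  J2: p=7
  J4: p=5
Order: J6 → J1 → J3 → J5 → J7 → J2 → J4


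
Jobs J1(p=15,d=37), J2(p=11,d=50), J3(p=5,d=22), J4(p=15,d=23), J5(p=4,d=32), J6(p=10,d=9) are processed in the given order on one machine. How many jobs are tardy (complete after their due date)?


Completion vs due date:
  J1: C=15, d=37 → on time
  J2: C=26, d=50 → on time
  J3: C=31, d=22 → TARDY
  J4: C=46, d=23 → TARDY
  J5: C=50, d=32 → TARDY
  J6: C=60, d=9 → TARDY
Tardy jobs: J3, J4, J5, J6
Count = 4


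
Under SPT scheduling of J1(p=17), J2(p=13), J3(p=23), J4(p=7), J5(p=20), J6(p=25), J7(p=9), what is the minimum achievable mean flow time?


SPT order: J4 → J7 → J2 → J1 → J5 → J3 → J6
Completion times:
  J4: C=7
  J7: C=16
  J2: C=29
  J1: C=46
  J5: C=66
  J3: C=89
  J6: C=114
Sum = 367, n = 7
Mean flow = 367/7
= 52.43


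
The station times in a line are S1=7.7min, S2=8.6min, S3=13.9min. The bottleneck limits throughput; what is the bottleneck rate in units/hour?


Bottleneck = longest station time
Station times: [7.7, 8.6, 13.9]
Max = 13.9 min
Rate = 60 / 13.9
= 4.32 units/hour (bottleneck: 13.9min)


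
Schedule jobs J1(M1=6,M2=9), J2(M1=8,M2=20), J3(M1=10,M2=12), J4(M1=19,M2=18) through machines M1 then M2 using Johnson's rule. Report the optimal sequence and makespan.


Johnson's rule:
Group 1 (M1≤M2, sort by M1): ['J1', 'J2', 'J3']
Group 2 (M1>M2, sort desc M2): ['J4']
Sequence: J1 → J2 → J3 → J4
Makespan calculation:
  J1: M1 done=6, M2 done=15
  J2: M1 done=14, M2 done=35
  J3: M1 done=24, M2 done=47
  J4: M1 done=43, M2 done=65
= Sequence: J1 → J2 → J3 → J4, Makespan: 65


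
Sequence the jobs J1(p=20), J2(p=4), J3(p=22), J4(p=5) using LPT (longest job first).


LPT: sort by longest processing time first
  J3: p=22
  J1: p=20
  J4: p=5
  J2: p=4
Order: J3 → J1 → J4 → J2


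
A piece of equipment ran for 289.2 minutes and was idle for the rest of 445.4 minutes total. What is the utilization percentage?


Utilization = busy / total × 100
= 289.2 / 445.4 × 100
= 64.9%


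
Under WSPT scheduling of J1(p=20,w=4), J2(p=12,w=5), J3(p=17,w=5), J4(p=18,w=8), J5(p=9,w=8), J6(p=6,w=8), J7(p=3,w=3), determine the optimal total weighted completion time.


WSPT order (by p/w): J6 → J7 → J5 → J4 → J2 → J3 → J1
  J6: C=6, w·C=8×6=48
  J7: C=9, w·C=3×9=27
  J5: C=18, w·C=8×18=144
  J4: C=36, w·C=8×36=288
  J2: C=48, w·C=5×48=240
  J3: C=65, w·C=5×65=325
  J1: C=85, w·C=4×85=340
Σ w·C = 1412
= 1412


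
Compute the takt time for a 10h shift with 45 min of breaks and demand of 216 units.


Available = 10×60 - 45 = 555 min
Takt time = 555 / 216
= 2.57 min/unit


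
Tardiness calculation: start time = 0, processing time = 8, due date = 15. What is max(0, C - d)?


Completion = start + processing = 0 + 8 = 8
Tardiness = max(0, C - d) = max(0, 8 - 15)
= max(0, -7)
= 0


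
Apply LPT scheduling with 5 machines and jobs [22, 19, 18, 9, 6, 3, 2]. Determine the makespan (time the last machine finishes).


Jobs (LPT sorted): [22, 19, 18, 9, 6, 3, 2]
Machines: 5
  J=22 → Machine 1 (load: 0+22=22)
  J=19 → Machine 2 (load: 0+19=19)
  J=18 → Machine 3 (load: 0+18=18)
  J=9 → Machine 4 (load: 0+9=9)
  J=6 → Machine 5 (load: 0+6=6)
  J=3 → Machine 5 (load: 6+3=9)
  J=2 → Machine 4 (load: 9+2=11)
Machine loads: [22, 19, 18, 11, 9]
Makespan = max = 22 time units


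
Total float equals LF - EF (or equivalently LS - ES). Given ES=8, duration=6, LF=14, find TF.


EF = ES + duration = 8 + 6 = 14
LS = LF - duration = 14 - 6 = 8
Total Float = LF - EF = 14 - 14
(or LS - ES = 8 - 8)
= 0


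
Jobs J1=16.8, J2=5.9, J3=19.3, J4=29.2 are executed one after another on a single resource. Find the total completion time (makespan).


Sequential makespan: sum all processing times
= 16.8 + 5.9 + 19.3 + 29.2
= 71.2 time units


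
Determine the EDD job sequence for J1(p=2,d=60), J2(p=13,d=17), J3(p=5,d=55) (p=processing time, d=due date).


EDD: sort by earliest due date
  J2: d=17, p=13
  J3: d=55, p=5
  J1: d=60, p=2
Order: J2 → J3 → J1


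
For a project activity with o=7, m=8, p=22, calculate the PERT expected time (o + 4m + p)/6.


te = (o + 4m + p) / 6
= (7 + 4×8 + 22) / 6
= (7 + 32 + 22) / 6
= 61 / 6
= 10.17


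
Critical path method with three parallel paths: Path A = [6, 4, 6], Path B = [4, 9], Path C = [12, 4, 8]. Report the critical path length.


Path A: 6 + 4 + 6 = 16
Path B: 4 + 9 = 13
Path C: 12 + 4 + 8 = 24
Critical path = longest = max(16, 13, 24)
= 24 (Path C)


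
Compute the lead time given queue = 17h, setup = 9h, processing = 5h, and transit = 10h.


Lead time = queue + setup + processing + transit
= 17 + 9 + 5 + 10
= 41 hours
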